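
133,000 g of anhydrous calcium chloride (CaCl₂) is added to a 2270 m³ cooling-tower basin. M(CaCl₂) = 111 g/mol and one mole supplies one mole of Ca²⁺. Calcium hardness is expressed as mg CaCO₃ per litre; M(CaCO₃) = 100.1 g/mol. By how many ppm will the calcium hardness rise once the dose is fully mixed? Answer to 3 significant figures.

52.8 ppm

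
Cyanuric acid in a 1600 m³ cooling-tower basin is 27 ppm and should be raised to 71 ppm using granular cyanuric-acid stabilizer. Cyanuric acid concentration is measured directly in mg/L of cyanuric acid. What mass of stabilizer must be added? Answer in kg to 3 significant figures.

70.4 kg

Volume: 1600 m³ = 1,600,000 L.
CYA to add: (71 − 27) = 44 mg/L × 1,600,000 L = 70,400 g cyanuric acid.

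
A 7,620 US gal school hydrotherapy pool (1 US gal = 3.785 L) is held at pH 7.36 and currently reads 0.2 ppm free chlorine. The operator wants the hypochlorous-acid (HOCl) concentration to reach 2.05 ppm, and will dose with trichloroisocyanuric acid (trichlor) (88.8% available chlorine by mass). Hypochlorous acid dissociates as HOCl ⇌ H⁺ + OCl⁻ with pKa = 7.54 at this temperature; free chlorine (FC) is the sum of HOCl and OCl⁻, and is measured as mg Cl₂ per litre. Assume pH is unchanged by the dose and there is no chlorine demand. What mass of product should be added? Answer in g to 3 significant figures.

Volume: 7,620 US gal × 3.785 L/gal = 28,842 L.
[OCl⁻]/[HOCl] = 10^(pH − pKa) = 10^(7.36 − 7.54) = 0.6607; fraction as HOCl = 1/(1 + 0.6607) = 0.6022.
Free chlorine required for 2.05 ppm HOCl: 2.05 / 0.6022 = 3.404 ppm.
FC to add: 3.404 − 0.2 = 3.204 mg/L as Cl₂.
Cl₂ equivalent: 3.204 mg/L × 28,842 L = 92.42 g.
Product at 88.8% available Cl: 92.42 / 0.888 = 104.1 g.

104 g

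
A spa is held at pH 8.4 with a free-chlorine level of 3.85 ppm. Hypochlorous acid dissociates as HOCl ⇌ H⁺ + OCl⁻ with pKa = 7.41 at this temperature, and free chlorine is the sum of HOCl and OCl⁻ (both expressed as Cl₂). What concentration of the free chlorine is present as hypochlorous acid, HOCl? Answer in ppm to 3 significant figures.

0.357 ppm

[OCl⁻]/[HOCl] = 10^(pH − pKa) = 10^(8.4 − 7.41) = 10^0.99 = 9.772.
Fraction as HOCl = 1 / (1 + 9.772) = 0.09283.
HOCl = 0.09283 × 3.85 ppm = 0.3574 ppm.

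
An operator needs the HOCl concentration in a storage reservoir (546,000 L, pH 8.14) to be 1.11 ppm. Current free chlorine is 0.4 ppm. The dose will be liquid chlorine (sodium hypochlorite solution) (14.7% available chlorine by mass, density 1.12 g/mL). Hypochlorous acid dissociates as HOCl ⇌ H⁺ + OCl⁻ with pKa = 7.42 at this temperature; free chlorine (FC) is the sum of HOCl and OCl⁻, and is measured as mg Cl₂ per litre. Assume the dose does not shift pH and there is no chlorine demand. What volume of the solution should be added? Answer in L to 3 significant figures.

[OCl⁻]/[HOCl] = 10^(pH − pKa) = 10^(8.14 − 7.42) = 5.248; fraction as HOCl = 1/(1 + 5.248) = 0.16.
Free chlorine required for 1.11 ppm HOCl: 1.11 / 0.16 = 6.935 ppm.
FC to add: 6.935 − 0.4 = 6.535 mg/L as Cl₂.
Cl₂ equivalent: 6.535 mg/L × 546,000 L = 3568 g.
Product at 14.7% available Cl: 3568 / 0.147 = 24,270 g.
Volume: 24,270 g ÷ 1.12 g/mL = 21,670 mL.

21.7 L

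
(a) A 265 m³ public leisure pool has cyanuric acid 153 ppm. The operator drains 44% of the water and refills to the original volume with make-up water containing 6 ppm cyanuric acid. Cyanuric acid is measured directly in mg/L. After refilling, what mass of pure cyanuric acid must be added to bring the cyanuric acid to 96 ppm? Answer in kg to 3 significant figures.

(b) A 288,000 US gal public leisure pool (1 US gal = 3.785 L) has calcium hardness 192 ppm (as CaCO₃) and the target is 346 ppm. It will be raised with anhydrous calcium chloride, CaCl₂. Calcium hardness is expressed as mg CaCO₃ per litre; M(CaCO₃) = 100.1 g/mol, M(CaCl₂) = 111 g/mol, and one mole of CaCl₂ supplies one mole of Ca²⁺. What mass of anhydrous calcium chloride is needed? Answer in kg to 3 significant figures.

(a) 2.04 kg; (b) 186 kg

(a) Volume: 265 m³ = 265,000 L.
(a) After draining 44% and refilling: 153 × 0.56 + 6 × 0.44 = 88.32 ppm.
(a) Deficit to target: 96 − 88.32 = 7.68 mg/L.
(a) Mass: 7.68 mg/L × 265,000 L = 2035 g cyanuric acid.

(b) Volume: 288,000 US gal × 3.785 L/gal = 1,090,080 L.
(b) Hardness to add: (346 − 192) = 154 mg/L as CaCO₃ × 1,090,080 L = 167,900 g as CaCO₃.
(b) Moles of Ca²⁺ (1 mol Ca²⁺ ≡ 1 mol CaCO₃): 167,900 / 100.1 g/mol = 1677 mol.
(b) Mass of CaCl₂: 1677 × 111 = 186,200 g.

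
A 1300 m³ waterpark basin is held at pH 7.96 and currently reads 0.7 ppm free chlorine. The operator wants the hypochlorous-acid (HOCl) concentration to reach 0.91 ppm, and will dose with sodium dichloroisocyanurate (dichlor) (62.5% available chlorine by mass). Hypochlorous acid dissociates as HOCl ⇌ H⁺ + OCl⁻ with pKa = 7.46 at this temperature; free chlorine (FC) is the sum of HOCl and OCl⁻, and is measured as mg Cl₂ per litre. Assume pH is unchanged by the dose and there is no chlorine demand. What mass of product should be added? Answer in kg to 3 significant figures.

6.42 kg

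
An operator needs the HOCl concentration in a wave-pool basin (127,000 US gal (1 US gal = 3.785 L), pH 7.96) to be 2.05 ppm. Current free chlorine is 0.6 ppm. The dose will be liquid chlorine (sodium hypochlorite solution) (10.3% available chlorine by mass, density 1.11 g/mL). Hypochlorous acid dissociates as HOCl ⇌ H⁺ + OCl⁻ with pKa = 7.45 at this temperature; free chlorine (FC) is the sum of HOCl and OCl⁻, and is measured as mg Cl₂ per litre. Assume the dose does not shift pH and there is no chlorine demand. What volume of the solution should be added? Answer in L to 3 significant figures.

34.0 L

Volume: 127,000 US gal × 3.785 L/gal = 480,695 L.
[OCl⁻]/[HOCl] = 10^(pH − pKa) = 10^(7.96 − 7.45) = 3.236; fraction as HOCl = 1/(1 + 3.236) = 0.2361.
Free chlorine required for 2.05 ppm HOCl: 2.05 / 0.2361 = 8.684 ppm.
FC to add: 8.684 − 0.6 = 8.084 mg/L as Cl₂.
Cl₂ equivalent: 8.084 mg/L × 480,695 L = 3886 g.
Product at 10.3% available Cl: 3886 / 0.103 = 37,730 g.
Volume: 37,730 g ÷ 1.11 g/mL = 33,990 mL.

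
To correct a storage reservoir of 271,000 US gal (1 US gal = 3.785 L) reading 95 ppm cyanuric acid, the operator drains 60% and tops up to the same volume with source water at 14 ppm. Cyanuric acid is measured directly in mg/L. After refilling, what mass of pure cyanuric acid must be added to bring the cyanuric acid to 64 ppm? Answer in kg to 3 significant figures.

Volume: 271,000 US gal × 3.785 L/gal = 1,025,735 L.
After draining 60% and refilling: 95 × 0.40 + 14 × 0.60 = 46.4 ppm.
Deficit to target: 64 − 46.4 = 17.6 mg/L.
Mass: 17.6 mg/L × 1,025,735 L = 18,050 g cyanuric acid.

18.1 kg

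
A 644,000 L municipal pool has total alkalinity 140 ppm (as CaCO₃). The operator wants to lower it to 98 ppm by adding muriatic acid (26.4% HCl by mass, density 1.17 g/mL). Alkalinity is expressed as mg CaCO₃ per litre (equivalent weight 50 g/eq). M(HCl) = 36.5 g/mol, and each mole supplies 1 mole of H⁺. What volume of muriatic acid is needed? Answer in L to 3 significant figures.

63.9 L

Alkalinity to neutralize: (140 − 98) = 42 mg/L as CaCO₃ × 644,000 L = 27,050 g as CaCO₃.
Equivalents of H⁺ required: 27,050 ÷ 50 g/eq = 541 eq = 541 mol HCl.
Mass of HCl: 541 × 36.5 = 19,750 g.
Mass of 26.4% solution: 19,750 / 0.264 = 74,790 g.
Volume: 74,790 g ÷ 1.17 g/mL = 63,920 mL.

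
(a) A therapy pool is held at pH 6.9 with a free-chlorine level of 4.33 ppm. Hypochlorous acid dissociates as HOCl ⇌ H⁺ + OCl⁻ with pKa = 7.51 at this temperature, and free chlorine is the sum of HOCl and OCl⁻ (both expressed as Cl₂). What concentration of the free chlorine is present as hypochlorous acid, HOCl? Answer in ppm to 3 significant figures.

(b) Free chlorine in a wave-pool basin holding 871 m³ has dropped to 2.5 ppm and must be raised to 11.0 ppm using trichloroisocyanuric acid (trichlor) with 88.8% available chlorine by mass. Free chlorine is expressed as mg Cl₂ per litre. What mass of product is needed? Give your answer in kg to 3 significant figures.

(a) 3.48 ppm; (b) 8.34 kg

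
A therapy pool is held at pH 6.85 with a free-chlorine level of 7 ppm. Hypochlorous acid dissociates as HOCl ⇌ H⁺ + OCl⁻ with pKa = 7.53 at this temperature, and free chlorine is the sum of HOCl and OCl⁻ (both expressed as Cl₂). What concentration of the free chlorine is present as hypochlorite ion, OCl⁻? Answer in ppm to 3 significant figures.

1.21 ppm

[OCl⁻]/[HOCl] = 10^(pH − pKa) = 10^(6.85 − 7.53) = 10^-0.68 = 0.2089.
Fraction as HOCl = 1 / (1 + 0.2089) = 0.8272.
OCl⁻ = (1 − 0.8272) × 7 ppm = 1.21 ppm.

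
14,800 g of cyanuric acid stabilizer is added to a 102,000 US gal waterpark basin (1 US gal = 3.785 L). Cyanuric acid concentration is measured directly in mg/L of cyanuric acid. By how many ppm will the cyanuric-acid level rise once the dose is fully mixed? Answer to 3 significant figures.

38.3 ppm

Volume: 102,000 US gal × 3.785 L/gal = 386,070 L.
Rise: 14,800 g / 386,070 L × 1000 = 38.34 mg/L.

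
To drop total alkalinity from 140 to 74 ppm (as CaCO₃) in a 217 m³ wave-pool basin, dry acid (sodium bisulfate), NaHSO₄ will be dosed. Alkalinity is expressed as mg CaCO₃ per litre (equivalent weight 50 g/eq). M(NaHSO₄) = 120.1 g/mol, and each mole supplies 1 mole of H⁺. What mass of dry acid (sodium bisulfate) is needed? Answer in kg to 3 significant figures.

Volume: 217 m³ = 217,000 L.
Alkalinity to neutralize: (140 − 74) = 66 mg/L as CaCO₃ × 217,000 L = 14,320 g as CaCO₃.
Equivalents of H⁺ required: 14,320 ÷ 50 g/eq = 286.4 eq = 286.4 mol NaHSO₄.
Mass of NaHSO₄: 286.4 × 120.1 = 34,400 g.

34.4 kg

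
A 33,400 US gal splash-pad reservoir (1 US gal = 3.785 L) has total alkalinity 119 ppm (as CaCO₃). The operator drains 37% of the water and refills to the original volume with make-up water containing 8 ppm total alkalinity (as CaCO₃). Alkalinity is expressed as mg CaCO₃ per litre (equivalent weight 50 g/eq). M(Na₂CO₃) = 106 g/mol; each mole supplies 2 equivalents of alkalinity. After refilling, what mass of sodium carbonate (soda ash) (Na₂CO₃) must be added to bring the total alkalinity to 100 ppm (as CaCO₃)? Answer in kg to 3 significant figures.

2.96 kg

Volume: 33,400 US gal × 3.785 L/gal = 126,419 L.
After draining 37% and refilling: 119 × 0.63 + 8 × 0.37 = 77.93 ppm.
Deficit to target: 100 − 77.93 = 22.07 mg/L.
As CaCO₃: 22.07 mg/L × 126,419 L = 2790 g; ÷ 50 g/eq ÷ 2 = 27.9 mol Na₂CO₃.
Mass: 27.9 × 106 = 2957 g.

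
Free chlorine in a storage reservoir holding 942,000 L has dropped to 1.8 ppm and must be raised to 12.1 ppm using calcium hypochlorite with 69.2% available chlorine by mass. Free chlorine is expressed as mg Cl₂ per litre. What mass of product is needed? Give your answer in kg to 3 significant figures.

14.0 kg

Chlorine deficit: 12.1 − 1.8 = 10.3 ppm = 10.3 mg/L as Cl₂.
Cl₂ equivalent needed: 10.3 mg/L × 942,000 L = 9,703,000 mg = 9703 g.
Product at 69.2% available chlorine: 9703 / 0.692 = 14,020 g.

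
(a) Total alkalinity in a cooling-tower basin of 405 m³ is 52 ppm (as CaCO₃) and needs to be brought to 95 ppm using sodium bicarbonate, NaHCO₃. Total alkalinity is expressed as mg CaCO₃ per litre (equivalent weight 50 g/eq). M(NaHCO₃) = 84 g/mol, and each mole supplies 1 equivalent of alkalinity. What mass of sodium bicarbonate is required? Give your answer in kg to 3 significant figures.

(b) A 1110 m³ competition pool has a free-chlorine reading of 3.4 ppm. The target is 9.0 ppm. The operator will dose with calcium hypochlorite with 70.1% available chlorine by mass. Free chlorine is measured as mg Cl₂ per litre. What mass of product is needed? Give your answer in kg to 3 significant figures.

(a) 29.3 kg; (b) 8.87 kg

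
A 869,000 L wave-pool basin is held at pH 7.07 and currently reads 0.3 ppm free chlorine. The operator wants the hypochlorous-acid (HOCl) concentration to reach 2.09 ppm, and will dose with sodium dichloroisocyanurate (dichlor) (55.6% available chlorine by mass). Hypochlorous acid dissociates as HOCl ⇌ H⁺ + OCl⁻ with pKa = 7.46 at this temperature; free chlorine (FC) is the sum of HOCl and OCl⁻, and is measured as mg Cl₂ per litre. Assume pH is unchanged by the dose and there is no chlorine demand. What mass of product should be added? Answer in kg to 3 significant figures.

[OCl⁻]/[HOCl] = 10^(pH − pKa) = 10^(7.07 − 7.46) = 0.4074; fraction as HOCl = 1/(1 + 0.4074) = 0.7105.
Free chlorine required for 2.09 ppm HOCl: 2.09 / 0.7105 = 2.941 ppm.
FC to add: 2.941 − 0.3 = 2.641 mg/L as Cl₂.
Cl₂ equivalent: 2.641 mg/L × 869,000 L = 2295 g.
Product at 55.6% available Cl: 2295 / 0.556 = 4128 g.

4.13 kg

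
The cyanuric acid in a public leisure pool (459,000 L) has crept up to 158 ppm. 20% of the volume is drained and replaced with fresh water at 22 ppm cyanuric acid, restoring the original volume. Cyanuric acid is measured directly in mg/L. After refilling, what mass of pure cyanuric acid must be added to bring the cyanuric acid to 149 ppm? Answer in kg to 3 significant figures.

After draining 20% and refilling: 158 × 0.80 + 22 × 0.20 = 130.8 ppm.
Deficit to target: 149 − 130.8 = 18.2 mg/L.
Mass: 18.2 mg/L × 459,000 L = 8354 g cyanuric acid.

8.35 kg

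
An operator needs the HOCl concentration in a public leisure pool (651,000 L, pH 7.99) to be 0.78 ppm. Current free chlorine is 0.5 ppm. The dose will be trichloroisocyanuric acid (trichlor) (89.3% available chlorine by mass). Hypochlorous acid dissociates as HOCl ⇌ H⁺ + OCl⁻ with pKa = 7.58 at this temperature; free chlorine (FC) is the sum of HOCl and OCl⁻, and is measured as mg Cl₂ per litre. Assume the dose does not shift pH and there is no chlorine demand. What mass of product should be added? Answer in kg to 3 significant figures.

[OCl⁻]/[HOCl] = 10^(pH − pKa) = 10^(7.99 − 7.58) = 2.57; fraction as HOCl = 1/(1 + 2.57) = 0.2801.
Free chlorine required for 0.78 ppm HOCl: 0.78 / 0.2801 = 2.785 ppm.
FC to add: 2.785 − 0.5 = 2.285 mg/L as Cl₂.
Cl₂ equivalent: 2.285 mg/L × 651,000 L = 1487 g.
Product at 89.3% available Cl: 1487 / 0.893 = 1666 g.

1.67 kg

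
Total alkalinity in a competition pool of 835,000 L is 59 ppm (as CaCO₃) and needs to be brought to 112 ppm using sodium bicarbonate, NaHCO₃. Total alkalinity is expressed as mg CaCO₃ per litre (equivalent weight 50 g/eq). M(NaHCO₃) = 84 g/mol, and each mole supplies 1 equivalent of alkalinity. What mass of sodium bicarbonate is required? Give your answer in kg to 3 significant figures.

Alkalinity to add: (112 − 59) = 53 mg/L as CaCO₃ × 835,000 L = 44,260 g as CaCO₃.
Equivalents: 44,260 g ÷ 50 g/eq = 885.1 eq.
NaHCO₃ supplies 1 eq per mole → 885.1 mol.
Mass: 885.1 mol × 84 g/mol = 74,350 g.

74.3 kg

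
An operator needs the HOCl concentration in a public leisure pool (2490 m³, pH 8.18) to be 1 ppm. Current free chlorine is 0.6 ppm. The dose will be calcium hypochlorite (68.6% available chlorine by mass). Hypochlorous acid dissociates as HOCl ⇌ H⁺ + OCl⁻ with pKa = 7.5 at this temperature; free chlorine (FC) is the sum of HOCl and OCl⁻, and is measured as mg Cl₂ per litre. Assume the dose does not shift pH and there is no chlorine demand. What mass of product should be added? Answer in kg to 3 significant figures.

18.8 kg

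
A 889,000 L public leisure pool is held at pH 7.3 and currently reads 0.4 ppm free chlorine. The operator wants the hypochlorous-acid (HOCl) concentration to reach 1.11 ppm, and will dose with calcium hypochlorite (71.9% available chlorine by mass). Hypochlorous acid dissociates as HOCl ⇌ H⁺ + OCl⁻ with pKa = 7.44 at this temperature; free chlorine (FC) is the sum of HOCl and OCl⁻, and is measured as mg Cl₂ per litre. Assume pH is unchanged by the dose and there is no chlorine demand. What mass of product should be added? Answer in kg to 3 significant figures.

[OCl⁻]/[HOCl] = 10^(pH − pKa) = 10^(7.3 − 7.44) = 0.7244; fraction as HOCl = 1/(1 + 0.7244) = 0.5799.
Free chlorine required for 1.11 ppm HOCl: 1.11 / 0.5799 = 1.914 ppm.
FC to add: 1.914 − 0.4 = 1.514 mg/L as Cl₂.
Cl₂ equivalent: 1.514 mg/L × 889,000 L = 1346 g.
Product at 71.9% available Cl: 1346 / 0.719 = 1872 g.

1.87 kg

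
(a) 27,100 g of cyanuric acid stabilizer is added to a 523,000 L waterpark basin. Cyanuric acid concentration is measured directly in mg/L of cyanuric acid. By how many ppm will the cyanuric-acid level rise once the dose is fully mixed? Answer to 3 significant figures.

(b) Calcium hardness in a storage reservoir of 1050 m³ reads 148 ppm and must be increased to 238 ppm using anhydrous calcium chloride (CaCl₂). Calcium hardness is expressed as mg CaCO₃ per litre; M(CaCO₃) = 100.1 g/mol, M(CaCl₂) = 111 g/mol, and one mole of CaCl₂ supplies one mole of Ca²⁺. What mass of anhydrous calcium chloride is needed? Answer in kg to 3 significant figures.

(a) 51.8 ppm; (b) 105 kg

(a) Rise: 27,100 g / 523,000 L × 1000 = 51.82 mg/L.

(b) Volume: 1050 m³ = 1,050,000 L.
(b) Hardness to add: (238 − 148) = 90 mg/L as CaCO₃ × 1,050,000 L = 94,500 g as CaCO₃.
(b) Moles of Ca²⁺ (1 mol Ca²⁺ ≡ 1 mol CaCO₃): 94,500 / 100.1 g/mol = 944.1 mol.
(b) Mass of CaCl₂: 944.1 × 111 = 104,800 g.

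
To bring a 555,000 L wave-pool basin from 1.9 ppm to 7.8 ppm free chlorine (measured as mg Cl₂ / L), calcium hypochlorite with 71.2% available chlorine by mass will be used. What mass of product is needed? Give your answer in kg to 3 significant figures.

Chlorine deficit: 7.8 − 1.9 = 5.9 ppm = 5.9 mg/L as Cl₂.
Cl₂ equivalent needed: 5.9 mg/L × 555,000 L = 3,274,000 mg = 3274 g.
Product at 71.2% available chlorine: 3274 / 0.712 = 4599 g.

4.60 kg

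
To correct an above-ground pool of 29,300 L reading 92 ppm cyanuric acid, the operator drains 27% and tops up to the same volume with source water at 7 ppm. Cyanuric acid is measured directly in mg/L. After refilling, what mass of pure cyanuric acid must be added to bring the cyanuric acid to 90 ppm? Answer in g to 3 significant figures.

After draining 27% and refilling: 92 × 0.73 + 7 × 0.27 = 69.05 ppm.
Deficit to target: 90 − 69.05 = 20.95 mg/L.
Mass: 20.95 mg/L × 29,300 L = 613.8 g cyanuric acid.

614 g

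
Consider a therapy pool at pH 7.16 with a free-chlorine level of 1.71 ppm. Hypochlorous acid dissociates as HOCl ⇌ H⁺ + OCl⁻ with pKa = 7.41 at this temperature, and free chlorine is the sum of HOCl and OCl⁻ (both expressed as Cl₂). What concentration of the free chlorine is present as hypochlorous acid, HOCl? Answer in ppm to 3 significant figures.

1.09 ppm

[OCl⁻]/[HOCl] = 10^(pH − pKa) = 10^(7.16 − 7.41) = 10^-0.25 = 0.5623.
Fraction as HOCl = 1 / (1 + 0.5623) = 0.6401.
HOCl = 0.6401 × 1.71 ppm = 1.095 ppm.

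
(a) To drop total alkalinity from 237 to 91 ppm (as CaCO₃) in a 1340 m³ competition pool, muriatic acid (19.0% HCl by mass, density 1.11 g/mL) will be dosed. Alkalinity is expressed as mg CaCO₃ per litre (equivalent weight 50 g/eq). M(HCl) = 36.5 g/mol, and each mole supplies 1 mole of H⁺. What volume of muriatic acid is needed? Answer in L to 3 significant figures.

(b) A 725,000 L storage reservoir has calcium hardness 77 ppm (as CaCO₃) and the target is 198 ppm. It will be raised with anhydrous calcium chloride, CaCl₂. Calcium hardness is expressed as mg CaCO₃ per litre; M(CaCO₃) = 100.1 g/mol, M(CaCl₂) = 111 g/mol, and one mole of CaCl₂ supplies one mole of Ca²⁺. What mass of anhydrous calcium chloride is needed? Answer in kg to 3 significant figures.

(a) Volume: 1340 m³ = 1,340,000 L.
(a) Alkalinity to neutralize: (237 − 91) = 146 mg/L as CaCO₃ × 1,340,000 L = 195,600 g as CaCO₃.
(a) Equivalents of H⁺ required: 195,600 ÷ 50 g/eq = 3913 eq = 3913 mol HCl.
(a) Mass of HCl: 3913 × 36.5 = 142,800 g.
(a) Mass of 19.0% solution: 142,800 / 0.19 = 751,700 g.
(a) Volume: 751,700 g ÷ 1.11 g/mL = 677,200 mL.

(b) Hardness to add: (198 − 77) = 121 mg/L as CaCO₃ × 725,000 L = 87,720 g as CaCO₃.
(b) Moles of Ca²⁺ (1 mol Ca²⁺ ≡ 1 mol CaCO₃): 87,720 / 100.1 g/mol = 876.4 mol.
(b) Mass of CaCl₂: 876.4 × 111 = 97,280 g.

(a) 677 L; (b) 97.3 kg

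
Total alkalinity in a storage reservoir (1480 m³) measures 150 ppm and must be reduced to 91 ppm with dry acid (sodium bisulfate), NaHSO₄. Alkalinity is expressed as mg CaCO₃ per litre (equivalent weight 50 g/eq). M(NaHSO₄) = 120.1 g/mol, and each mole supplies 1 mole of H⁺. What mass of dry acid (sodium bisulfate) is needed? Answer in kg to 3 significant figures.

210 kg

Volume: 1480 m³ = 1,480,000 L.
Alkalinity to neutralize: (150 − 91) = 59 mg/L as CaCO₃ × 1,480,000 L = 87,320 g as CaCO₃.
Equivalents of H⁺ required: 87,320 ÷ 50 g/eq = 1746 eq = 1746 mol NaHSO₄.
Mass of NaHSO₄: 1746 × 120.1 = 209,700 g.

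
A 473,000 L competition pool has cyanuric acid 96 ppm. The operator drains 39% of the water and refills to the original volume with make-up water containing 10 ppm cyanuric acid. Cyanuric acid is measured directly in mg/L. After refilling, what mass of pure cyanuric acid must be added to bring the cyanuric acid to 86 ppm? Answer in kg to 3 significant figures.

After draining 39% and refilling: 96 × 0.61 + 10 × 0.39 = 62.46 ppm.
Deficit to target: 86 − 62.46 = 23.54 mg/L.
Mass: 23.54 mg/L × 473,000 L = 11,130 g cyanuric acid.

11.1 kg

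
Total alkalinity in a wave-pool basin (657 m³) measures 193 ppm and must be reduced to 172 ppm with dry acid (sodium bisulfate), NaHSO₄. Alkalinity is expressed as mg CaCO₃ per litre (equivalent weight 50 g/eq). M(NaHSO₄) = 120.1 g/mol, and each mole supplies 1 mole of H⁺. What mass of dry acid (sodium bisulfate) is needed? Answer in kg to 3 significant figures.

Volume: 657 m³ = 657,000 L.
Alkalinity to neutralize: (193 − 172) = 21 mg/L as CaCO₃ × 657,000 L = 13,800 g as CaCO₃.
Equivalents of H⁺ required: 13,800 ÷ 50 g/eq = 275.9 eq = 275.9 mol NaHSO₄.
Mass of NaHSO₄: 275.9 × 120.1 = 33,140 g.

33.1 kg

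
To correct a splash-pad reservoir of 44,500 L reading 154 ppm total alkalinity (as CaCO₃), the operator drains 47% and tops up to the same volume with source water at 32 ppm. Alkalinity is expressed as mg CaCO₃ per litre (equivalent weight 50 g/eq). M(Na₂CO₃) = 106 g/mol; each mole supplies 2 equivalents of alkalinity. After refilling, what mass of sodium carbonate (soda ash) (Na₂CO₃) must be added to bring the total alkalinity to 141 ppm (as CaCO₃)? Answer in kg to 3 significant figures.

2.09 kg

After draining 47% and refilling: 154 × 0.53 + 32 × 0.47 = 96.66 ppm.
Deficit to target: 141 − 96.66 = 44.34 mg/L.
As CaCO₃: 44.34 mg/L × 44,500 L = 1973 g; ÷ 50 g/eq ÷ 2 = 19.73 mol Na₂CO₃.
Mass: 19.73 × 106 = 2092 g.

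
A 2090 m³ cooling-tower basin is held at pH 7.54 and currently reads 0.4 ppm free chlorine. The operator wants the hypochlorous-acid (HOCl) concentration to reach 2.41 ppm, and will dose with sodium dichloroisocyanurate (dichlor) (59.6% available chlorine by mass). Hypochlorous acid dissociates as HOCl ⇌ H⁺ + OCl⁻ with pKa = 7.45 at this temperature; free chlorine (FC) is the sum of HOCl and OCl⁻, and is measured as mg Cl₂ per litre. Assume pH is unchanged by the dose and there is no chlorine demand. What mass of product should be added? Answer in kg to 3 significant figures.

Volume: 2090 m³ = 2,090,000 L.
[OCl⁻]/[HOCl] = 10^(pH − pKa) = 10^(7.54 − 7.45) = 1.23; fraction as HOCl = 1/(1 + 1.23) = 0.4484.
Free chlorine required for 2.41 ppm HOCl: 2.41 / 0.4484 = 5.375 ppm.
FC to add: 5.375 − 0.4 = 4.975 mg/L as Cl₂.
Cl₂ equivalent: 4.975 mg/L × 2,090,000 L = 10,400 g.
Product at 59.6% available Cl: 10,400 / 0.596 = 17,450 g.

17.4 kg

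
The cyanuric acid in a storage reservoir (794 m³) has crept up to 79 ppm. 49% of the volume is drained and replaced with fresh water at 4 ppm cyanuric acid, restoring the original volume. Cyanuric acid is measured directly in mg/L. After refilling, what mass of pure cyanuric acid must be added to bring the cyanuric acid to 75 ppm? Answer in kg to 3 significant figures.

Volume: 794 m³ = 794,000 L.
After draining 49% and refilling: 79 × 0.51 + 4 × 0.49 = 42.25 ppm.
Deficit to target: 75 − 42.25 = 32.75 mg/L.
Mass: 32.75 mg/L × 794,000 L = 26,000 g cyanuric acid.

26.0 kg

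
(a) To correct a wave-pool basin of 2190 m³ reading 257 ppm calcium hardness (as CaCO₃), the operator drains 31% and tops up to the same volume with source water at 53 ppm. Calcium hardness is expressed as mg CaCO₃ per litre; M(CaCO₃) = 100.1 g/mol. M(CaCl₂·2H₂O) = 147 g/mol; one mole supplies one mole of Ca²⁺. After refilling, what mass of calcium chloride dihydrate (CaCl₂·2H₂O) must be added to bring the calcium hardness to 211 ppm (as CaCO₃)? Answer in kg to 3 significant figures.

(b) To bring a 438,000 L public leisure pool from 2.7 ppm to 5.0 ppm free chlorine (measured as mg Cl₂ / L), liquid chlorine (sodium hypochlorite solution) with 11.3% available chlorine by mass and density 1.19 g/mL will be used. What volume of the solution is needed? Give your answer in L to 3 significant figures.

(a) 55.4 kg; (b) 7.49 L

(a) Volume: 2190 m³ = 2,190,000 L.
(a) After draining 31% and refilling: 257 × 0.69 + 53 × 0.31 = 193.76 ppm.
(a) Deficit to target: 211 − 193.76 = 17.24 mg/L.
(a) As CaCO₃: 17.24 mg/L × 2,190,000 L = 37,760 g; ÷ 100.1 = 377.2 mol Ca²⁺.
(a) Mass: 377.2 × 147 = 55,450 g.

(b) Chlorine deficit: 5.0 − 2.7 = 2.3 ppm = 2.3 mg/L as Cl₂.
(b) Cl₂ equivalent needed: 2.3 mg/L × 438,000 L = 1,007,000 mg = 1007 g.
(b) Product at 11.3% available chlorine: 1007 / 0.113 = 8915 g.
(b) Volume at density 1.19 g/mL: 8915 g ÷ 1.19 g/mL = 7492 mL.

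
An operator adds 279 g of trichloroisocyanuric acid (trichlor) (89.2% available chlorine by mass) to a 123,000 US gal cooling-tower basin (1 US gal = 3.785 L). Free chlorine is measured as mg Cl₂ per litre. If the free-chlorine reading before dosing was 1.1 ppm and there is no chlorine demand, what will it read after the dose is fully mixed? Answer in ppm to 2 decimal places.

1.63 ppm

Volume: 123,000 US gal × 3.785 L/gal = 465,555 L.
Available chlorine delivered: 279 g × 0.892 = 248.9 g as Cl₂.
Concentration rise: 248.9 g / 465,555 L = 0.5346 mg/L = 0.53 ppm.
Final FC: 1.1 + 0.53 = 1.63 ppm.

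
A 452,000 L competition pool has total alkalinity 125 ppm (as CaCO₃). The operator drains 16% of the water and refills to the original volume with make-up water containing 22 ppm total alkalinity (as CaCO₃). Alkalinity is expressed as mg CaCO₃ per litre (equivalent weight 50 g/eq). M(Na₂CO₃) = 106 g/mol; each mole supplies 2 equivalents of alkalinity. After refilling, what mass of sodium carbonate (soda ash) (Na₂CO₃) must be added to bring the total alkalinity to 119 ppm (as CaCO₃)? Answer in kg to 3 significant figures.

5.02 kg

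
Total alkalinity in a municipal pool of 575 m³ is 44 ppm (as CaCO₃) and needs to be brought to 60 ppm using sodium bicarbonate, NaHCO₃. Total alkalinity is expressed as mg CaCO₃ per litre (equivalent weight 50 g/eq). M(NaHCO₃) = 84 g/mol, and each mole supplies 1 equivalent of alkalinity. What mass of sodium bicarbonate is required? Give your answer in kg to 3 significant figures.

15.5 kg

Volume: 575 m³ = 575,000 L.
Alkalinity to add: (60 − 44) = 16 mg/L as CaCO₃ × 575,000 L = 9200 g as CaCO₃.
Equivalents: 9200 g ÷ 50 g/eq = 184 eq.
NaHCO₃ supplies 1 eq per mole → 184 mol.
Mass: 184 mol × 84 g/mol = 15,460 g.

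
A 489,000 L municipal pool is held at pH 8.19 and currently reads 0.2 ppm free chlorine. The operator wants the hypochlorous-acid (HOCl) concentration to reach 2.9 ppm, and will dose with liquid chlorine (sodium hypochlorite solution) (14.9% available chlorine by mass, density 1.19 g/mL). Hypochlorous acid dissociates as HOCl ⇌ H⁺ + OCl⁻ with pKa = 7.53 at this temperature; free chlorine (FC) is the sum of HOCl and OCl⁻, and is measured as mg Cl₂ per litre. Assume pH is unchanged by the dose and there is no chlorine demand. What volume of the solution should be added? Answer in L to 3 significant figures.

44.0 L

[OCl⁻]/[HOCl] = 10^(pH − pKa) = 10^(8.19 − 7.53) = 4.571; fraction as HOCl = 1/(1 + 4.571) = 0.1795.
Free chlorine required for 2.9 ppm HOCl: 2.9 / 0.1795 = 16.16 ppm.
FC to add: 16.16 − 0.2 = 15.96 mg/L as Cl₂.
Cl₂ equivalent: 15.96 mg/L × 489,000 L = 7802 g.
Product at 14.9% available Cl: 7802 / 0.149 = 52,360 g.
Volume: 52,360 g ÷ 1.19 g/mL = 44,000 mL.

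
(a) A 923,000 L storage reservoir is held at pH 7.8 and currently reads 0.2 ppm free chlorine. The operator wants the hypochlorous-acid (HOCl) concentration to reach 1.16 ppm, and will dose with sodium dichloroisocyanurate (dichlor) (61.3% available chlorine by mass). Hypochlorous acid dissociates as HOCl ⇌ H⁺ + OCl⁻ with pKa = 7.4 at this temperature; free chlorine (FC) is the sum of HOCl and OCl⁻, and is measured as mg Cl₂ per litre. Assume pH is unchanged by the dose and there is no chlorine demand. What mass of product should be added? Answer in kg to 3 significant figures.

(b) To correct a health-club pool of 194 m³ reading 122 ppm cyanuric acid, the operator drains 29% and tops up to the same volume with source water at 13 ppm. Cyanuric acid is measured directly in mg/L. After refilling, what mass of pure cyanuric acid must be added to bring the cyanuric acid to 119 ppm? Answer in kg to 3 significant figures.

(a) 5.83 kg; (b) 5.55 kg

(a) [OCl⁻]/[HOCl] = 10^(pH − pKa) = 10^(7.8 − 7.4) = 2.512; fraction as HOCl = 1/(1 + 2.512) = 0.2847.
(a) Free chlorine required for 1.16 ppm HOCl: 1.16 / 0.2847 = 4.074 ppm.
(a) FC to add: 4.074 − 0.2 = 3.874 mg/L as Cl₂.
(a) Cl₂ equivalent: 3.874 mg/L × 923,000 L = 3576 g.
(a) Product at 61.3% available Cl: 3576 / 0.613 = 5833 g.

(b) Volume: 194 m³ = 194,000 L.
(b) After draining 29% and refilling: 122 × 0.71 + 13 × 0.29 = 90.39 ppm.
(b) Deficit to target: 119 − 90.39 = 28.61 mg/L.
(b) Mass: 28.61 mg/L × 194,000 L = 5550 g cyanuric acid.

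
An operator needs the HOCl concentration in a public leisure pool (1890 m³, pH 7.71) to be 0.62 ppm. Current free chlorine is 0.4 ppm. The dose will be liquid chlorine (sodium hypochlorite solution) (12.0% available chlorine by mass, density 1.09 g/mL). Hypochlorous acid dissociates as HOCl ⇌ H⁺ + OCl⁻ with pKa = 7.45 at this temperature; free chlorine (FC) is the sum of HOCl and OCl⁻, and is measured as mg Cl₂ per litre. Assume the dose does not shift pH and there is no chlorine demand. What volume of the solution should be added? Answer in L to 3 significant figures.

Volume: 1890 m³ = 1,890,000 L.
[OCl⁻]/[HOCl] = 10^(pH − pKa) = 10^(7.71 − 7.45) = 1.82; fraction as HOCl = 1/(1 + 1.82) = 0.3546.
Free chlorine required for 0.62 ppm HOCl: 0.62 / 0.3546 = 1.748 ppm.
FC to add: 1.748 − 0.4 = 1.348 mg/L as Cl₂.
Cl₂ equivalent: 1.348 mg/L × 1,890,000 L = 2548 g.
Product at 12.0% available Cl: 2548 / 0.12 = 21,230 g.
Volume: 21,230 g ÷ 1.09 g/mL = 19,480 mL.

19.5 L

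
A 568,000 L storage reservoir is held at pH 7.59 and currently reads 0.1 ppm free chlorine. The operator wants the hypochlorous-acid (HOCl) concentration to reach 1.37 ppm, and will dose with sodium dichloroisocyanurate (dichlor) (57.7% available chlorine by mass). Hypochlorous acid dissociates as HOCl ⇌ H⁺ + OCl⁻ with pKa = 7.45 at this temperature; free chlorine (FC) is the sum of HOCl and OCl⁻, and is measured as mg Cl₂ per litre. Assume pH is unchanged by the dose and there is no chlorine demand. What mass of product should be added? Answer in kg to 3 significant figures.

3.11 kg

[OCl⁻]/[HOCl] = 10^(pH − pKa) = 10^(7.59 − 7.45) = 1.38; fraction as HOCl = 1/(1 + 1.38) = 0.4201.
Free chlorine required for 1.37 ppm HOCl: 1.37 / 0.4201 = 3.261 ppm.
FC to add: 3.261 − 0.1 = 3.161 mg/L as Cl₂.
Cl₂ equivalent: 3.161 mg/L × 568,000 L = 1796 g.
Product at 57.7% available Cl: 1796 / 0.577 = 3112 g.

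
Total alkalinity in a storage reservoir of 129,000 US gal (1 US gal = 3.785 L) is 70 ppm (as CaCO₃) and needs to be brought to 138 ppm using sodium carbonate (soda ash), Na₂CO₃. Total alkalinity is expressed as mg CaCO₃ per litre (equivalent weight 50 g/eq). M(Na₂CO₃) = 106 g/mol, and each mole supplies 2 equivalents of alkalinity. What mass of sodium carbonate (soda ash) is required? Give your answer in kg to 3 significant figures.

Volume: 129,000 US gal × 3.785 L/gal = 488,265 L.
Alkalinity to add: (138 − 70) = 68 mg/L as CaCO₃ × 488,265 L = 33,200 g as CaCO₃.
Equivalents: 33,200 g ÷ 50 g/eq = 664 eq.
Each mole of Na₂CO₃ supplies 2 eq, so 664 / 2 = 332 mol.
Mass: 332 mol × 106 g/mol = 35,190 g.

35.2 kg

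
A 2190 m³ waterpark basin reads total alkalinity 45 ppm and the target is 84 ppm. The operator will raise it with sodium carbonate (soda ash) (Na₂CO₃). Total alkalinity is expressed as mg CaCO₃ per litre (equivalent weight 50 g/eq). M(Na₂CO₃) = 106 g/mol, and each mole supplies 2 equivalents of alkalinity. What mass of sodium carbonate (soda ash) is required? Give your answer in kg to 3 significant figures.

Volume: 2190 m³ = 2,190,000 L.
Alkalinity to add: (84 − 45) = 39 mg/L as CaCO₃ × 2,190,000 L = 85,410 g as CaCO₃.
Equivalents: 85,410 g ÷ 50 g/eq = 1708 eq.
Each mole of Na₂CO₃ supplies 2 eq, so 1708 / 2 = 854.1 mol.
Mass: 854.1 mol × 106 g/mol = 90,530 g.

90.5 kg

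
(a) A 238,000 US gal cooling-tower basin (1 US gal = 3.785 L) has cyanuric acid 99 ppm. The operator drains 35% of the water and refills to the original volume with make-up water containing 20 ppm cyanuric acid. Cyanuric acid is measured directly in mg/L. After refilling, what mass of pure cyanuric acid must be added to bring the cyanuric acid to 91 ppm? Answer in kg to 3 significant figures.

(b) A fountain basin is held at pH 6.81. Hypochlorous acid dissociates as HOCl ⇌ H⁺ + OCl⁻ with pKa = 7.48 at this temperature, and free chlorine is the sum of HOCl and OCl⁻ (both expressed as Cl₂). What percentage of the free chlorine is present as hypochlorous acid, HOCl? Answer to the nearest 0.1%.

(a) 17.7 kg; (b) 82.4%

(a) Volume: 238,000 US gal × 3.785 L/gal = 900,830 L.
(a) After draining 35% and refilling: 99 × 0.65 + 20 × 0.35 = 71.35 ppm.
(a) Deficit to target: 91 − 71.35 = 19.65 mg/L.
(a) Mass: 19.65 mg/L × 900,830 L = 17,700 g cyanuric acid.

(b) [OCl⁻]/[HOCl] = 10^(pH − pKa) = 10^(6.81 − 7.48) = 10^-0.67 = 0.2138.
(b) Fraction as HOCl = 1 / (1 + 0.2138) = 0.8239.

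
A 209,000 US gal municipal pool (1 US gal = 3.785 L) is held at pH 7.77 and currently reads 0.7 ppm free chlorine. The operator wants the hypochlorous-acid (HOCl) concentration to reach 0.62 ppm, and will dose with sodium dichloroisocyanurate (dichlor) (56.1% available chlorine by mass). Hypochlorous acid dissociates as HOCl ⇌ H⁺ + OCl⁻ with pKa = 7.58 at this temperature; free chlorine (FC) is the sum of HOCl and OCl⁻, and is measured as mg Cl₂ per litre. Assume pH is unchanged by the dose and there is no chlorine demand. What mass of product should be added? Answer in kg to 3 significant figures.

Volume: 209,000 US gal × 3.785 L/gal = 791,065 L.
[OCl⁻]/[HOCl] = 10^(pH − pKa) = 10^(7.77 − 7.58) = 1.549; fraction as HOCl = 1/(1 + 1.549) = 0.3923.
Free chlorine required for 0.62 ppm HOCl: 0.62 / 0.3923 = 1.58 ppm.
FC to add: 1.58 − 0.7 = 0.8803 mg/L as Cl₂.
Cl₂ equivalent: 0.8803 mg/L × 791,065 L = 696.3 g.
Product at 56.1% available Cl: 696.3 / 0.561 = 1241 g.

1.24 kg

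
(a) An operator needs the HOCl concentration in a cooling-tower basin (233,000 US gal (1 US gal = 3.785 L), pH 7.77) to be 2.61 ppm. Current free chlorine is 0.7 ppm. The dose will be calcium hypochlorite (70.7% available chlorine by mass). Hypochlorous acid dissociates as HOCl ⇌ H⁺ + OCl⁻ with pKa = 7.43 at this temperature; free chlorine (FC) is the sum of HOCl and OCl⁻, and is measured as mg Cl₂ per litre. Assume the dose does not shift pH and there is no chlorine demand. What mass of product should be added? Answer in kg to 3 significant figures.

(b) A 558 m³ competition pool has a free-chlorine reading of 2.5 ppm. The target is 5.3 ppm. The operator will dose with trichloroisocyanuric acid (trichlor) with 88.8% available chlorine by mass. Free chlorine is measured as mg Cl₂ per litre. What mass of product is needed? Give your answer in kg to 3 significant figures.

(a) 9.51 kg; (b) 1.76 kg

(a) Volume: 233,000 US gal × 3.785 L/gal = 881,905 L.
(a) [OCl⁻]/[HOCl] = 10^(pH − pKa) = 10^(7.77 − 7.43) = 2.188; fraction as HOCl = 1/(1 + 2.188) = 0.3137.
(a) Free chlorine required for 2.61 ppm HOCl: 2.61 / 0.3137 = 8.32 ppm.
(a) FC to add: 8.32 − 0.7 = 7.62 mg/L as Cl₂.
(a) Cl₂ equivalent: 7.62 mg/L × 881,905 L = 6720 g.
(a) Product at 70.7% available Cl: 6720 / 0.707 = 9505 g.

(b) Volume: 558 m³ = 558,000 L.
(b) Chlorine deficit: 5.3 − 2.5 = 2.8 ppm = 2.8 mg/L as Cl₂.
(b) Cl₂ equivalent needed: 2.8 mg/L × 558,000 L = 1,562,000 mg = 1562 g.
(b) Product at 88.8% available chlorine: 1562 / 0.888 = 1759 g.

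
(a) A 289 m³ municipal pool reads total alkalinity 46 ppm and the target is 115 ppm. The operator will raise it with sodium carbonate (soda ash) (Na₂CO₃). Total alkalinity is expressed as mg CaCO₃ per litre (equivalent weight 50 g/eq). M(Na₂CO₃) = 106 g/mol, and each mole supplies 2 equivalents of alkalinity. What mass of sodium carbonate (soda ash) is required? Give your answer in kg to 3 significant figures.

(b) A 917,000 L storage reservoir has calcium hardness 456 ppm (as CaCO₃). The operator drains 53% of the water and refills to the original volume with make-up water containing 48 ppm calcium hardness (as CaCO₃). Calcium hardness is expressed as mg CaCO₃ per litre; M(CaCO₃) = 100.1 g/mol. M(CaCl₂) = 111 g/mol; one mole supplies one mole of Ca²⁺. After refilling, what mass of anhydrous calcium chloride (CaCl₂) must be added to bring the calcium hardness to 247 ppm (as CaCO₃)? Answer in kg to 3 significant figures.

(a) Volume: 289 m³ = 289,000 L.
(a) Alkalinity to add: (115 − 46) = 69 mg/L as CaCO₃ × 289,000 L = 19,940 g as CaCO₃.
(a) Equivalents: 19,940 g ÷ 50 g/eq = 398.8 eq.
(a) Each mole of Na₂CO₃ supplies 2 eq, so 398.8 / 2 = 199.4 mol.
(a) Mass: 199.4 mol × 106 g/mol = 21,140 g.

(b) After draining 53% and refilling: 456 × 0.47 + 48 × 0.53 = 239.76 ppm.
(b) Deficit to target: 247 − 239.76 = 7.24 mg/L.
(b) As CaCO₃: 7.24 mg/L × 917,000 L = 6639 g; ÷ 100.1 = 66.32 mol Ca²⁺.
(b) Mass: 66.32 × 111 = 7362 g.

(a) 21.1 kg; (b) 7.36 kg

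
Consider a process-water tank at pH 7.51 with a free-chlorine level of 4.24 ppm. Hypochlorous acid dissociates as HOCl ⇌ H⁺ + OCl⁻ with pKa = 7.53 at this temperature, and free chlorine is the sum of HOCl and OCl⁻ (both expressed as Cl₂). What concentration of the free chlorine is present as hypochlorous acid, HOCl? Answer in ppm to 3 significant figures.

2.17 ppm

[OCl⁻]/[HOCl] = 10^(pH − pKa) = 10^(7.51 − 7.53) = 10^-0.02 = 0.955.
Fraction as HOCl = 1 / (1 + 0.955) = 0.5115.
HOCl = 0.5115 × 4.24 ppm = 2.169 ppm.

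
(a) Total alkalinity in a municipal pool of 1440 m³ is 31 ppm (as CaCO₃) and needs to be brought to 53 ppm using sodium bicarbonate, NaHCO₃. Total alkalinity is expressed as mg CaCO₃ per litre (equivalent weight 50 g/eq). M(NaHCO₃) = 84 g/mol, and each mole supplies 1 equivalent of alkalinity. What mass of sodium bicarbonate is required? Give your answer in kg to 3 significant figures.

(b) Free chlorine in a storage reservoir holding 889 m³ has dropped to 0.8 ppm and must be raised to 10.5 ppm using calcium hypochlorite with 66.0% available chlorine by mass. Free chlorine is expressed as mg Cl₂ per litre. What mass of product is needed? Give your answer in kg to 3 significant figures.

(a) Volume: 1440 m³ = 1,440,000 L.
(a) Alkalinity to add: (53 − 31) = 22 mg/L as CaCO₃ × 1,440,000 L = 31,680 g as CaCO₃.
(a) Equivalents: 31,680 g ÷ 50 g/eq = 633.6 eq.
(a) NaHCO₃ supplies 1 eq per mole → 633.6 mol.
(a) Mass: 633.6 mol × 84 g/mol = 53,220 g.

(b) Volume: 889 m³ = 889,000 L.
(b) Chlorine deficit: 10.5 − 0.8 = 9.7 ppm = 9.7 mg/L as Cl₂.
(b) Cl₂ equivalent needed: 9.7 mg/L × 889,000 L = 8,623,000 mg = 8623 g.
(b) Product at 66.0% available chlorine: 8623 / 0.66 = 13,070 g.

(a) 53.2 kg; (b) 13.1 kg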